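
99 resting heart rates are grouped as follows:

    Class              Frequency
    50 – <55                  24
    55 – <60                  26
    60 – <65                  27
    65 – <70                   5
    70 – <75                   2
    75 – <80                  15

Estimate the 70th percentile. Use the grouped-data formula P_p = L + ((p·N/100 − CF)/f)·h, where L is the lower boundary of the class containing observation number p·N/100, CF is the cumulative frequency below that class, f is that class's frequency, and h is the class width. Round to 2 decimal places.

63.57

N = 99; target position k = 70/100 · 99 = 69.3.
Cumulative frequencies: 24, 50, 77, 82, 84, 99.
Observation 69.3 falls in the class 60 – <65.
L = 60, CF = 50, f = 27, h = 5.
P70 = 60 + ((69.3 − 50)/27)·5 = 60 + 3.57407 = 63.5741.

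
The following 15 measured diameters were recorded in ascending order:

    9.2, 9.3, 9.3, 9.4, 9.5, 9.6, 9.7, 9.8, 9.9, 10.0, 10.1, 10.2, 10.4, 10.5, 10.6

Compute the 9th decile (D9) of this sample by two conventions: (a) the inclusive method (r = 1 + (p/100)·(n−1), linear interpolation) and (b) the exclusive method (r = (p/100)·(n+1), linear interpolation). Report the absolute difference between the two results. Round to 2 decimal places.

0.08

n = 15.
(a) r = 13.6; between ranks 13 (10.4) and 14 (10.5): 10.46.
(b) r = 14.4; between ranks 14 (10.5) and 15 (10.6): 10.54.
|10.46 − 10.54| = 0.08.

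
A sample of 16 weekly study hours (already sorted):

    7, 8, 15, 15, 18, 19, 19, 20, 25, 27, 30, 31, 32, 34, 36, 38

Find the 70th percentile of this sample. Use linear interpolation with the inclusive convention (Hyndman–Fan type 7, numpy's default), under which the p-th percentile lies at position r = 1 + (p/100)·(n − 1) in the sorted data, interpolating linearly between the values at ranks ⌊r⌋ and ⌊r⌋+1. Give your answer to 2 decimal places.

30.50

n = 16.
r = 1 + (70/100)·(16 − 1) = 1 + 10.5 = 11.5.
Rank 11 is 30 and rank 12 is 31.
Interpolate: 30 + 0.5·(31 − 30) = 30 + 0.5·1 = 30.5.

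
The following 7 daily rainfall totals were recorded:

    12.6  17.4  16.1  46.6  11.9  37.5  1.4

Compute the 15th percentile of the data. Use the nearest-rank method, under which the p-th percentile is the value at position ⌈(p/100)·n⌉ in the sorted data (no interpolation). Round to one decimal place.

11.9

Sorted: 1.4, 11.9, 12.6, 16.1, 17.4, 37.5, 46.6.
n = 7.
Position = ⌈15/100 · 7⌉ = ⌈1.05⌉ = 2.
The value at rank 2 is 11.9.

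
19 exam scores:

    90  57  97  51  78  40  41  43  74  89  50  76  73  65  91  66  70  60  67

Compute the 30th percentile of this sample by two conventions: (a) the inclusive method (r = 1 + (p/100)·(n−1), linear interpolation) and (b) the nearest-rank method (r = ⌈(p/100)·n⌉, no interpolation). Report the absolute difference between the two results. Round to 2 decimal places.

1.20

Sorted: 40, 41, 43, 50, 51, 57, 60, 65, 66, 67, 70, 73, 74, 76, 78, 89, 90, 91, 97.
n = 19.
(a) r = 6.4; between ranks 6 (57) and 7 (60): 58.2.
(b) the nearest-rank method: rank 6 → 57.
|58.2 − 57| = 1.2.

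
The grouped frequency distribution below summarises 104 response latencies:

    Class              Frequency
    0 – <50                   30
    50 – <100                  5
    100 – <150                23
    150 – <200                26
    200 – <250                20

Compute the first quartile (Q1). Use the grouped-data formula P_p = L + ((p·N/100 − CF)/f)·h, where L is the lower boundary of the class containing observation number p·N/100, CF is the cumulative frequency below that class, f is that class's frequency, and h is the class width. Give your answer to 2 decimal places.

N = 104; target position k = 25/100 · 104 = 26.
Cumulative frequencies: 30, 35, 58, 84, 104.
Observation 26 falls in the class 0 – <50.
L = 0, CF = 0, f = 30, h = 50.
P25 = 0 + ((26 − 0)/30)·50 = 0 + 43.3333 = 43.3333.

43.33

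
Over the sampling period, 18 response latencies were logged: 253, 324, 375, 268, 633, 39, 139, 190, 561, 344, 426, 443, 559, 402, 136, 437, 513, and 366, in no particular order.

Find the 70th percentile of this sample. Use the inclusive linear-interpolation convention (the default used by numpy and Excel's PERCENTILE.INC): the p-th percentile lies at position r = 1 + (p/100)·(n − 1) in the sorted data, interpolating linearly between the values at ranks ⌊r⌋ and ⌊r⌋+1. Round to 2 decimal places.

435.90

Sorted: 39, 136, 139, 190, 253, 268, 324, 344, 366, 375, 402, 426, 437, 443, 513, 559, 561, 633.
n = 18.
r = 1 + (70/100)·(18 − 1) = 1 + 11.9 = 12.9.
Rank 12 is 426 and rank 13 is 437.
Interpolate: 426 + 0.9·(437 − 426) = 426 + 0.9·11 = 435.9.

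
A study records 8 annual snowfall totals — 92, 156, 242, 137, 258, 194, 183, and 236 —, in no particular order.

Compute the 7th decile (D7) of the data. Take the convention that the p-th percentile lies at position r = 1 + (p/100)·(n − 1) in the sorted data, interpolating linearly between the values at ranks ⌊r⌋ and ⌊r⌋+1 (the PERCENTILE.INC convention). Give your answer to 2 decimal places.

231.80

Sorted: 92, 137, 156, 183, 194, 236, 242, 258.
n = 8.
r = 1 + (70/100)·(8 − 1) = 1 + 4.9 = 5.9.
Rank 5 is 194 and rank 6 is 236.
Interpolate: 194 + 0.9·(236 − 194) = 194 + 0.9·42 = 231.8.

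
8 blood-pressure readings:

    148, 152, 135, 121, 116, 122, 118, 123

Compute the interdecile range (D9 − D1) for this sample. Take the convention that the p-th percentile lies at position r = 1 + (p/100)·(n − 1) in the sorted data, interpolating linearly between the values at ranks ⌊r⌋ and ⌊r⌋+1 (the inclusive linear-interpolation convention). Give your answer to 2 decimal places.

31.80

Sorted: 116, 118, 121, 122, 123, 135, 148, 152.
n = 8.
P10: r = 1.7; ranks 1–2 are 116, 118; interpolating gives 117.4.
P90: r = 7.3; ranks 7–8 are 148, 152; interpolating gives 149.2.
Difference: 149.2 − 117.4 = 31.8.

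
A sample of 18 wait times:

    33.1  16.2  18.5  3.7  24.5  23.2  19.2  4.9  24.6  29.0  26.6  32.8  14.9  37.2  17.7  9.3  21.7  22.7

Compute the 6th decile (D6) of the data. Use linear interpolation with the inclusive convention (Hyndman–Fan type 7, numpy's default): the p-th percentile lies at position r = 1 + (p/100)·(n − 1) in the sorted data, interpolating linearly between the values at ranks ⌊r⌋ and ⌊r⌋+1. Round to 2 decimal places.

Sorted: 3.7, 4.9, 9.3, 14.9, 16.2, 17.7, 18.5, 19.2, 21.7, 22.7, 23.2, 24.5, 24.6, 26.6, 29.0, 32.8, 33.1, 37.2.
n = 18.
r = 1 + (60/100)·(18 − 1) = 1 + 10.2 = 11.2.
Rank 11 is 23.2 and rank 12 is 24.5.
Interpolate: 23.2 + 0.2·(24.5 − 23.2) = 23.2 + 0.2·1.3 = 23.46.

23.46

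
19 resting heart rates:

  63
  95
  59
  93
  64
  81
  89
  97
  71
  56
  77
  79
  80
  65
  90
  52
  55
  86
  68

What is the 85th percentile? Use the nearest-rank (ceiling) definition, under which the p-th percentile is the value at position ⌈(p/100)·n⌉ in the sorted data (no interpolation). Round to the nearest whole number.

93

Sorted: 52, 55, 56, 59, 63, 64, 65, 68, 71, 77, 79, 80, 81, 86, 89, 90, 93, 95, 97.
n = 19.
Position = ⌈85/100 · 19⌉ = ⌈16.15⌉ = 17.
The value at rank 17 is 93.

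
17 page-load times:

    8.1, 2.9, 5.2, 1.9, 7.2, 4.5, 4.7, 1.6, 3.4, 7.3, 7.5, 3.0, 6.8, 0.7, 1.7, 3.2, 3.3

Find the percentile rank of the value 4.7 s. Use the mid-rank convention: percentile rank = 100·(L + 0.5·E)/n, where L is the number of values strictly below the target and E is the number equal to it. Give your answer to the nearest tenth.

Sorted: 0.7, 1.6, 1.7, 1.9, 2.9, 3.0, 3.2, 3.3, 3.4, 4.5, 4.7, 5.2, 6.8, 7.2, 7.3, 7.5, 8.1.
Count below 4.7: L = 10; count equal: E = 1; n = 17.
Percentile rank = 100·(10 + 0.5·1)/17 = 100·10.5/17 = 61.76.

61.8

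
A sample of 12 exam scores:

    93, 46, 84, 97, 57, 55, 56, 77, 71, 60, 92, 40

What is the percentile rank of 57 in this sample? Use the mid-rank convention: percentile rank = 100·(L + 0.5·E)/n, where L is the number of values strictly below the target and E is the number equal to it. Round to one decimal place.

37.5

Sorted: 40, 46, 55, 56, 57, 60, 71, 77, 84, 92, 93, 97.
Count below 57: L = 4; count equal: E = 1; n = 12.
Percentile rank = 100·(4 + 0.5·1)/12 = 100·4.5/12 = 37.5.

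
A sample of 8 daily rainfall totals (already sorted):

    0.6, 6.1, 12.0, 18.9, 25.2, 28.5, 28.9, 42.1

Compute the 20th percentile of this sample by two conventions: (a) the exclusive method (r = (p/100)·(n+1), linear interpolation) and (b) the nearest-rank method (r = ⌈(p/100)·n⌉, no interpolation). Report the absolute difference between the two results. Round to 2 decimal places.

n = 8.
(a) r = 1.8; between ranks 1 (0.6) and 2 (6.1): 5.
(b) the nearest-rank method: rank 2 → 6.1.
|5 − 6.1| = 1.1.

1.10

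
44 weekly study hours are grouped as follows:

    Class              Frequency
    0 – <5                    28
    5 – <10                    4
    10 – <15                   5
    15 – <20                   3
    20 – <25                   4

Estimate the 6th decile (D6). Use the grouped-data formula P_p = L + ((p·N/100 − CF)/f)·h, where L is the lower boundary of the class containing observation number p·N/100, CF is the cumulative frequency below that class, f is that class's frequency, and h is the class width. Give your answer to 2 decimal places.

4.71

N = 44; target position k = 60/100 · 44 = 26.4.
Cumulative frequencies: 28, 32, 37, 40, 44.
Observation 26.4 falls in the class 0 – <5.
L = 0, CF = 0, f = 28, h = 5.
P60 = 0 + ((26.4 − 0)/28)·5 = 0 + 4.71429 = 4.71429.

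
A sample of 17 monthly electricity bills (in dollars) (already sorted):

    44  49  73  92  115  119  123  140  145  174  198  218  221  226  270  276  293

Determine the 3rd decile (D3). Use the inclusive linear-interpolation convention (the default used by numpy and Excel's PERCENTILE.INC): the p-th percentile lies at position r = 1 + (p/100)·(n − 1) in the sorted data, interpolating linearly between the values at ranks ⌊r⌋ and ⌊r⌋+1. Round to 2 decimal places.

118.20

n = 17.
r = 1 + (30/100)·(17 − 1) = 1 + 4.8 = 5.8.
Rank 5 is 115 and rank 6 is 119.
Interpolate: 115 + 0.8·(119 − 115) = 115 + 0.8·4 = 118.2.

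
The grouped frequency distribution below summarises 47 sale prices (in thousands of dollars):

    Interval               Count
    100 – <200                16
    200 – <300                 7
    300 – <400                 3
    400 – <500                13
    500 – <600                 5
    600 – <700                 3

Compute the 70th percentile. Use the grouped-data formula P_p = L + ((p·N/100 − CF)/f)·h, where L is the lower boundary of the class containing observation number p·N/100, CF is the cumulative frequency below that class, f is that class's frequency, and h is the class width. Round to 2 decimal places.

N = 47; target position k = 70/100 · 47 = 32.9.
Cumulative frequencies: 16, 23, 26, 39, 44, 47.
Observation 32.9 falls in the class 400 – <500.
L = 400, CF = 26, f = 13, h = 100.
P70 = 400 + ((32.9 − 26)/13)·100 = 400 + 53.0769 = 453.077.

453.08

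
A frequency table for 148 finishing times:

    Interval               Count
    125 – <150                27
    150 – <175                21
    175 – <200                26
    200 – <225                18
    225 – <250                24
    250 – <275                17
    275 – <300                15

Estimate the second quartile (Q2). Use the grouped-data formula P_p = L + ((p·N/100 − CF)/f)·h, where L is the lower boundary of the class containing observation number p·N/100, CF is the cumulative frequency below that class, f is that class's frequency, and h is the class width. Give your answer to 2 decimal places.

200.00

N = 148; target position k = 50/100 · 148 = 74.
Cumulative frequencies: 27, 48, 74, 92, 116, 133, 148.
Observation 74 falls in the class 175 – <200.
L = 175, CF = 48, f = 26, h = 25.
P50 = 175 + ((74 − 48)/26)·25 = 175 + 25 = 200.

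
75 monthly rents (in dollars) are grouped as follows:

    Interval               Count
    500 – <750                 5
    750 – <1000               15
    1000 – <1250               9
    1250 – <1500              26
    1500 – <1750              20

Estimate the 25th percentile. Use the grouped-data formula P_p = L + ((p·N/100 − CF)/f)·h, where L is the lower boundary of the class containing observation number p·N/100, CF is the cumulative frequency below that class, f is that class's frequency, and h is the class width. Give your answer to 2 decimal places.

N = 75; target position k = 25/100 · 75 = 18.75.
Cumulative frequencies: 5, 20, 29, 55, 75.
Observation 18.75 falls in the class 750 – <1000.
L = 750, CF = 5, f = 15, h = 250.
P25 = 750 + ((18.75 − 5)/15)·250 = 750 + 229.167 = 979.167.

979.17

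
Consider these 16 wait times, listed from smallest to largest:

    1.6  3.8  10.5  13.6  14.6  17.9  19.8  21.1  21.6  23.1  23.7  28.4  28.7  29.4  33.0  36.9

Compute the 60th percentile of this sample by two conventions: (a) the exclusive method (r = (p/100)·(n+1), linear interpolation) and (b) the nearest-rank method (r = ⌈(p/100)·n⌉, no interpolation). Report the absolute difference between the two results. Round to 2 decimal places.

n = 16.
(a) r = 10.2; between ranks 10 (23.1) and 11 (23.7): 23.22.
(b) the nearest-rank method: rank 10 → 23.1.
|23.22 − 23.1| = 0.12.

0.12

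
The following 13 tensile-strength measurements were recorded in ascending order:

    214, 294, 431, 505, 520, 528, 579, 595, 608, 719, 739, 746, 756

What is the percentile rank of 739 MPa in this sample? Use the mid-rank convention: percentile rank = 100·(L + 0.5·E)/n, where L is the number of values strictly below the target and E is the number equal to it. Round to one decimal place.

Count below 739: L = 10; count equal: E = 1; n = 13.
Percentile rank = 100·(10 + 0.5·1)/13 = 100·10.5/13 = 80.77.

80.8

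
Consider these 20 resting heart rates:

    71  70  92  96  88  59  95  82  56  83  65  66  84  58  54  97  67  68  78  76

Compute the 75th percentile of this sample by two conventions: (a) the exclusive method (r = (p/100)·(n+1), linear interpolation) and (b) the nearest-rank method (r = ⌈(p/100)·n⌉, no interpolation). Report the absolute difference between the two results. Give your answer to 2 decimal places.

Sorted: 54, 56, 58, 59, 65, 66, 67, 68, 70, 71, 76, 78, 82, 83, 84, 88, 92, 95, 96, 97.
n = 20.
(a) r = 15.75; between ranks 15 (84) and 16 (88): 87.
(b) the nearest-rank method: rank 15 → 84.
|87 − 84| = 3.

3.00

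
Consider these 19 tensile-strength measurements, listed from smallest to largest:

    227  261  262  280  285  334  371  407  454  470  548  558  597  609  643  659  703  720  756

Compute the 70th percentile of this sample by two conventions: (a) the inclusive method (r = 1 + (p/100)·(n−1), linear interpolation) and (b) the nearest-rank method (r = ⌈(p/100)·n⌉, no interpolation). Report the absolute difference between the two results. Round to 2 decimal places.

n = 19.
(a) r = 13.6; between ranks 13 (597) and 14 (609): 604.2.
(b) the nearest-rank method: rank 14 → 609.
|604.2 − 609| = 4.8.

4.80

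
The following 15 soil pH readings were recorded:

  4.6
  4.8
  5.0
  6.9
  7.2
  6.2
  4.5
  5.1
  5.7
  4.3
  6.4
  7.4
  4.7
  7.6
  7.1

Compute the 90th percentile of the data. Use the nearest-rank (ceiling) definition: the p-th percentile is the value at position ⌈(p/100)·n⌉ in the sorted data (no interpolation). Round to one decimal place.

Sorted: 4.3, 4.5, 4.6, 4.7, 4.8, 5.0, 5.1, 5.7, 6.2, 6.4, 6.9, 7.1, 7.2, 7.4, 7.6.
n = 15.
Position = ⌈90/100 · 15⌉ = ⌈13.5⌉ = 14.
The value at rank 14 is 7.4.

7.4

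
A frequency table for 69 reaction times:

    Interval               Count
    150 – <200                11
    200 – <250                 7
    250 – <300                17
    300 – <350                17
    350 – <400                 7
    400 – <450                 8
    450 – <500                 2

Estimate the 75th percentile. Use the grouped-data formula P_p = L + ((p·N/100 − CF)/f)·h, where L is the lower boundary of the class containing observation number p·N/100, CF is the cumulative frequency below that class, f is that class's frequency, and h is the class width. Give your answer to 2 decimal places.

349.26

N = 69; target position k = 75/100 · 69 = 51.75.
Cumulative frequencies: 11, 18, 35, 52, 59, 67, 69.
Observation 51.75 falls in the class 300 – <350.
L = 300, CF = 35, f = 17, h = 50.
P75 = 300 + ((51.75 − 35)/17)·50 = 300 + 49.2647 = 349.265.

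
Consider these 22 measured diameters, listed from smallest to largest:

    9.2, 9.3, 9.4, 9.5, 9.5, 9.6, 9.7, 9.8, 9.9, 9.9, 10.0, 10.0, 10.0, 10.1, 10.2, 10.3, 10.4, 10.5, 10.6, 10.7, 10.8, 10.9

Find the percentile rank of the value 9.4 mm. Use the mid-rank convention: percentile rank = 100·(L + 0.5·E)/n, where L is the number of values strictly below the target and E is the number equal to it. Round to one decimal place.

11.4

Count below 9.4: L = 2; count equal: E = 1; n = 22.
Percentile rank = 100·(2 + 0.5·1)/22 = 100·2.5/22 = 11.36.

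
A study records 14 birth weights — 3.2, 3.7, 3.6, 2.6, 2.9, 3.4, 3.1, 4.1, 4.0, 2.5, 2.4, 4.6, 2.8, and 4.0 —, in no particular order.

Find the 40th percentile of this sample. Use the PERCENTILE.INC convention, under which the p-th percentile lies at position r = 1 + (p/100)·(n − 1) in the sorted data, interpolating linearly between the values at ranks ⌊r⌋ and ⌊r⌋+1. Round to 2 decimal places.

3.12

Sorted: 2.4, 2.5, 2.6, 2.8, 2.9, 3.1, 3.2, 3.4, 3.6, 3.7, 4.0, 4.0, 4.1, 4.6.
n = 14.
r = 1 + (40/100)·(14 − 1) = 1 + 5.2 = 6.2.
Rank 6 is 3.1 and rank 7 is 3.2.
Interpolate: 3.1 + 0.2·(3.2 − 3.1) = 3.1 + 0.2·0.1 = 3.12.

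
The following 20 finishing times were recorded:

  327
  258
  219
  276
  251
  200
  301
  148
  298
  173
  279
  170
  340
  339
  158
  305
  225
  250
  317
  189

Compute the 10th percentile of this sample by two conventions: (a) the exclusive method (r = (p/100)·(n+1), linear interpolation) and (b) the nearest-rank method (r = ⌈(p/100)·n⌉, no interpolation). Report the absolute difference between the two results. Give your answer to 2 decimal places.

1.20

Sorted: 148, 158, 170, 173, 189, 200, 219, 225, 250, 251, 258, 276, 279, 298, 301, 305, 317, 327, 339, 340.
n = 20.
(a) r = 2.1; between ranks 2 (158) and 3 (170): 159.2.
(b) the nearest-rank method: rank 2 → 158.
|159.2 − 158| = 1.2.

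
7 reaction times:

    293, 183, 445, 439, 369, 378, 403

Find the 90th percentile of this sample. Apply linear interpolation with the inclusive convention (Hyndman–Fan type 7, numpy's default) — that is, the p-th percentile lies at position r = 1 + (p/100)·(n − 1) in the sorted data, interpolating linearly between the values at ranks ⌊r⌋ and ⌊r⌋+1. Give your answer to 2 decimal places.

441.40

Sorted: 183, 293, 369, 378, 403, 439, 445.
n = 7.
r = 1 + (90/100)·(7 − 1) = 1 + 5.4 = 6.4.
Rank 6 is 439 and rank 7 is 445.
Interpolate: 439 + 0.4·(445 − 439) = 439 + 0.4·6 = 441.4.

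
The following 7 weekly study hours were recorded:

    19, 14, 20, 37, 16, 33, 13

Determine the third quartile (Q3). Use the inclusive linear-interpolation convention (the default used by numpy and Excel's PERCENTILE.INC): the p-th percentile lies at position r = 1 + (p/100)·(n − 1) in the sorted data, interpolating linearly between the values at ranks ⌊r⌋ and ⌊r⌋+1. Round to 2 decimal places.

Sorted: 13, 14, 16, 19, 20, 33, 37.
n = 7.
r = 1 + (75/100)·(7 − 1) = 1 + 4.5 = 5.5.
Rank 5 is 20 and rank 6 is 33.
Interpolate: 20 + 0.5·(33 − 20) = 20 + 0.5·13 = 26.5.

26.50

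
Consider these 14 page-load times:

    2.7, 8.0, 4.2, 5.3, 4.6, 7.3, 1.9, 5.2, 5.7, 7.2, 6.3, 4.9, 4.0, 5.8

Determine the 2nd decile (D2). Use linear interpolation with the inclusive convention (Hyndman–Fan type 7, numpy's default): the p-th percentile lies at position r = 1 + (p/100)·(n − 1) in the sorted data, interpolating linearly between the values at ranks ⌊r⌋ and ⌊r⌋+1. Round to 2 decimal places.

Sorted: 1.9, 2.7, 4.0, 4.2, 4.6, 4.9, 5.2, 5.3, 5.7, 5.8, 6.3, 7.2, 7.3, 8.0.
n = 14.
r = 1 + (20/100)·(14 − 1) = 1 + 2.6 = 3.6.
Rank 3 is 4.0 and rank 4 is 4.2.
Interpolate: 4.0 + 0.6·(4.2 − 4.0) = 4.0 + 0.6·0.2 = 4.12.

4.12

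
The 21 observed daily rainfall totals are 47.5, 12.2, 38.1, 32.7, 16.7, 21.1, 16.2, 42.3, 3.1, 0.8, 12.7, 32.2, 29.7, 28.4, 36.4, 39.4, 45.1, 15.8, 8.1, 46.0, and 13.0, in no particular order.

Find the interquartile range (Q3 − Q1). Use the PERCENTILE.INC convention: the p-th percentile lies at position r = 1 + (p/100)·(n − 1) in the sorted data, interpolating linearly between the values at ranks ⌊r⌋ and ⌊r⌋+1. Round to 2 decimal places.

Sorted: 0.8, 3.1, 8.1, 12.2, 12.7, 13.0, 15.8, 16.2, 16.7, 21.1, 28.4, 29.7, 32.2, 32.7, 36.4, 38.1, 39.4, 42.3, 45.1, 46.0, 47.5.
n = 21.
P25: r = 6 (integer) → 13.
P75: r = 16 (integer) → 38.1.
Difference: 38.1 − 13 = 25.1.

25.10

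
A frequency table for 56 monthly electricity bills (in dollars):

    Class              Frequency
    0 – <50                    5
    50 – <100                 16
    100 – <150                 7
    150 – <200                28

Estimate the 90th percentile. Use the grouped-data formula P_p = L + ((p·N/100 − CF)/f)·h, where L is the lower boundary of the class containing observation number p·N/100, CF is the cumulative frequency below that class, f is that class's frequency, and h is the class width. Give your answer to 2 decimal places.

N = 56; target position k = 90/100 · 56 = 50.4.
Cumulative frequencies: 5, 21, 28, 56.
Observation 50.4 falls in the class 150 – <200.
L = 150, CF = 28, f = 28, h = 50.
P90 = 150 + ((50.4 − 28)/28)·50 = 150 + 40 = 190.

190.00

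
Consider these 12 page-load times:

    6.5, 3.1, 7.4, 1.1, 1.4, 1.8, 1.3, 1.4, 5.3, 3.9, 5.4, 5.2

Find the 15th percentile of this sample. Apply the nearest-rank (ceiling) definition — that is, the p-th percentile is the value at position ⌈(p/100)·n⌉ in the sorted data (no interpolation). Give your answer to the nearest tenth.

Sorted: 1.1, 1.3, 1.4, 1.4, 1.8, 3.1, 3.9, 5.2, 5.3, 5.4, 6.5, 7.4.
n = 12.
Position = ⌈15/100 · 12⌉ = ⌈1.8⌉ = 2.
The value at rank 2 is 1.3.

1.3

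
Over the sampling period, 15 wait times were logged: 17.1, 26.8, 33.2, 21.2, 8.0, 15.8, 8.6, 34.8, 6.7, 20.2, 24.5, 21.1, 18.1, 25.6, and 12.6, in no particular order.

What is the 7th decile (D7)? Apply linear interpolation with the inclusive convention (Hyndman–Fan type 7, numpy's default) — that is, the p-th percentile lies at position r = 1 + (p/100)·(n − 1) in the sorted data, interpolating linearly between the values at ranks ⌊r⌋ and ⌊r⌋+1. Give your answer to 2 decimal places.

Sorted: 6.7, 8.0, 8.6, 12.6, 15.8, 17.1, 18.1, 20.2, 21.1, 21.2, 24.5, 25.6, 26.8, 33.2, 34.8.
n = 15.
r = 1 + (70/100)·(15 − 1) = 1 + 9.8 = 10.8.
Rank 10 is 21.2 and rank 11 is 24.5.
Interpolate: 21.2 + 0.8·(24.5 − 21.2) = 21.2 + 0.8·3.3 = 23.84.

23.84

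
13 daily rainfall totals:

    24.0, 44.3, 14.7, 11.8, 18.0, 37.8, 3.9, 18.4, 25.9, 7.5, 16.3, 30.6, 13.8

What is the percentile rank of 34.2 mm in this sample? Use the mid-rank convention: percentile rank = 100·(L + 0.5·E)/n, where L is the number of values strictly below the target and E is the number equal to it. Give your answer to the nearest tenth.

Sorted: 3.9, 7.5, 11.8, 13.8, 14.7, 16.3, 18.0, 18.4, 24.0, 25.9, 30.6, 37.8, 44.3.
Count below 34.2: L = 11; count equal: E = 0; n = 13.
Percentile rank = 100·(11 + 0.5·0)/13 = 100·11/13 = 84.62.

84.6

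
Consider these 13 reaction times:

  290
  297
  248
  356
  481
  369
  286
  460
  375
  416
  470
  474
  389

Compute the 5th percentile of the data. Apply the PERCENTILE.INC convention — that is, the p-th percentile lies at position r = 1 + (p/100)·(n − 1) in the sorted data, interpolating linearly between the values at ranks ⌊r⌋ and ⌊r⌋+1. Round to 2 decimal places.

270.80

Sorted: 248, 286, 290, 297, 356, 369, 375, 389, 416, 460, 470, 474, 481.
n = 13.
r = 1 + (5/100)·(13 − 1) = 1 + 0.6 = 1.6.
Rank 1 is 248 and rank 2 is 286.
Interpolate: 248 + 0.6·(286 − 248) = 248 + 0.6·38 = 270.8.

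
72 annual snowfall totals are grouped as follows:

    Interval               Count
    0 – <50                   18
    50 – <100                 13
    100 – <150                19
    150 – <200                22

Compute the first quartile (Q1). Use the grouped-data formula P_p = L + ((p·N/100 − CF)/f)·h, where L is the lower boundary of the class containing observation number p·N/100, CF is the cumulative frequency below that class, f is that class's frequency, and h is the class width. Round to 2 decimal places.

N = 72; target position k = 25/100 · 72 = 18.
Cumulative frequencies: 18, 31, 50, 72.
Observation 18 falls in the class 0 – <50.
L = 0, CF = 0, f = 18, h = 50.
P25 = 0 + ((18 − 0)/18)·50 = 0 + 50 = 50.

50.00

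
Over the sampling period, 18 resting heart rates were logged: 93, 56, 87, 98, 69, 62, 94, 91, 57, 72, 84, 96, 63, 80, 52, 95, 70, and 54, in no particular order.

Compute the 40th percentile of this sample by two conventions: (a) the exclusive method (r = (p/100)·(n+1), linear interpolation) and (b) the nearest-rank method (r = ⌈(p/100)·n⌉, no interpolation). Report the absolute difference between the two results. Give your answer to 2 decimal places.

0.40

Sorted: 52, 54, 56, 57, 62, 63, 69, 70, 72, 80, 84, 87, 91, 93, 94, 95, 96, 98.
n = 18.
(a) r = 7.6; between ranks 7 (69) and 8 (70): 69.6.
(b) the nearest-rank method: rank 8 → 70.
|69.6 − 70| = 0.4.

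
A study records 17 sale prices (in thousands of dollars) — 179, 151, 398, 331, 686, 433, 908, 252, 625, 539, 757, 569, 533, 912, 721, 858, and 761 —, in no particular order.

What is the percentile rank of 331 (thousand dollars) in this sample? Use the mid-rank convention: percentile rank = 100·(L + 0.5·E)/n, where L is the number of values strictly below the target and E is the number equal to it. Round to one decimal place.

Sorted: 151, 179, 252, 331, 398, 433, 533, 539, 569, 625, 686, 721, 757, 761, 858, 908, 912.
Count below 331: L = 3; count equal: E = 1; n = 17.
Percentile rank = 100·(3 + 0.5·1)/17 = 100·3.5/17 = 20.59.

20.6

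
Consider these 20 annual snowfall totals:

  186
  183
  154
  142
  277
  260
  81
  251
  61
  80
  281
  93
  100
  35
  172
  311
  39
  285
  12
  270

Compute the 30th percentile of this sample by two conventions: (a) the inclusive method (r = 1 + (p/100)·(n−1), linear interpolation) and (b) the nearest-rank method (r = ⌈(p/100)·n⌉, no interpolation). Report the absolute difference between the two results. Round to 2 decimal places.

8.40

Sorted: 12, 35, 39, 61, 80, 81, 93, 100, 142, 154, 172, 183, 186, 251, 260, 270, 277, 281, 285, 311.
n = 20.
(a) r = 6.7; between ranks 6 (81) and 7 (93): 89.4.
(b) the nearest-rank method: rank 6 → 81.
|89.4 − 81| = 8.4.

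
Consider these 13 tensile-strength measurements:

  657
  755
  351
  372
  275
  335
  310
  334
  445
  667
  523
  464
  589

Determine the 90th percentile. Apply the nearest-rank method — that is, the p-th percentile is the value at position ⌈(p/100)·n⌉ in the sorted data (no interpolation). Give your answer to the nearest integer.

Sorted: 275, 310, 334, 335, 351, 372, 445, 464, 523, 589, 657, 667, 755.
n = 13.
Position = ⌈90/100 · 13⌉ = ⌈11.7⌉ = 12.
The value at rank 12 is 667.

667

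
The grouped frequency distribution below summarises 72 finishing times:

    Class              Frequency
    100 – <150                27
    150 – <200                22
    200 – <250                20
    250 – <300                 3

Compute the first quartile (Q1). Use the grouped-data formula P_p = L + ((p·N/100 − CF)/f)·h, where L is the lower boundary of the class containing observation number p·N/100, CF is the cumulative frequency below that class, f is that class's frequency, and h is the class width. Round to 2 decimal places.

133.33

N = 72; target position k = 25/100 · 72 = 18.
Cumulative frequencies: 27, 49, 69, 72.
Observation 18 falls in the class 100 – <150.
L = 100, CF = 0, f = 27, h = 50.
P25 = 100 + ((18 − 0)/27)·50 = 100 + 33.3333 = 133.333.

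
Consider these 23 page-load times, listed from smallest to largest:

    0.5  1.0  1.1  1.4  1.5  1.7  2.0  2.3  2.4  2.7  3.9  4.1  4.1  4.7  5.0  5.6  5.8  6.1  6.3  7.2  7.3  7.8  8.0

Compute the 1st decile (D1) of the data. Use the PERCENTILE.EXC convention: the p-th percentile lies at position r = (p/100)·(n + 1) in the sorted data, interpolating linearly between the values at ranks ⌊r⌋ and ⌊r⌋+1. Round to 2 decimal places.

1.04

n = 23.
r = (10/100)·(23 + 1) = 2.4.
Rank 2 is 1.0 and rank 3 is 1.1.
Interpolate: 1.0 + 0.4·(1.1 − 1.0) = 1.0 + 0.4·0.1 = 1.04.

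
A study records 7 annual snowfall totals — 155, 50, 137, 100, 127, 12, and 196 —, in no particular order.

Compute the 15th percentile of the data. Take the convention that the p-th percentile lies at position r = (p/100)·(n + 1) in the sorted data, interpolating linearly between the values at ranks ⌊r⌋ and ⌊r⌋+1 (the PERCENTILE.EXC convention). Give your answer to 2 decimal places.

19.60

Sorted: 12, 50, 100, 127, 137, 155, 196.
n = 7.
r = (15/100)·(7 + 1) = 1.2.
Rank 1 is 12 and rank 2 is 50.
Interpolate: 12 + 0.2·(50 − 12) = 12 + 0.2·38 = 19.6.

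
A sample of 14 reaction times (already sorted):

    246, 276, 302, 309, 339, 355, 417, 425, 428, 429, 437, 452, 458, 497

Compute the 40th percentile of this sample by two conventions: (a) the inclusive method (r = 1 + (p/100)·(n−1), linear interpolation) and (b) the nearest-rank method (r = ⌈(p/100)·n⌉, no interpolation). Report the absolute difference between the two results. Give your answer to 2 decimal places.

n = 14.
(a) r = 6.2; between ranks 6 (355) and 7 (417): 367.4.
(b) the nearest-rank method: rank 6 → 355.
|367.4 − 355| = 12.4.

12.40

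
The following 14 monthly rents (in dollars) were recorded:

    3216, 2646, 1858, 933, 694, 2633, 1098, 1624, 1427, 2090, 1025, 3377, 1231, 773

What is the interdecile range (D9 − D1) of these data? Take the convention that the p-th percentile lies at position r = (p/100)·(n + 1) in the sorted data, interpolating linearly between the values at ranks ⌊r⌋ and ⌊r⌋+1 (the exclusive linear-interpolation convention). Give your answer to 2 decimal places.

Sorted: 694, 773, 933, 1025, 1098, 1231, 1427, 1624, 1858, 2090, 2633, 2646, 3216, 3377.
n = 14.
P10: r = 1.5; ranks 1–2 are 694, 773; interpolating gives 733.5.
P90: r = 13.5; ranks 13–14 are 3216, 3377; interpolating gives 3296.5.
Difference: 3296.5 − 733.5 = 2563.

2563.00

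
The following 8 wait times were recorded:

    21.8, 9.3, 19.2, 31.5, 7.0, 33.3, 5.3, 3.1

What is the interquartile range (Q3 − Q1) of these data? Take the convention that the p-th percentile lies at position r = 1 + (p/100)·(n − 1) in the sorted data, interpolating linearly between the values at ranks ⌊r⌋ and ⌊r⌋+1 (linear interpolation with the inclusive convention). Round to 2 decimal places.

Sorted: 3.1, 5.3, 7.0, 9.3, 19.2, 21.8, 31.5, 33.3.
n = 8.
P25: r = 2.75; ranks 2–3 are 5.3, 7.0; interpolating gives 6.575.
P75: r = 6.25; ranks 6–7 are 21.8, 31.5; interpolating gives 24.225.
Difference: 24.225 − 6.575 = 17.65.

17.65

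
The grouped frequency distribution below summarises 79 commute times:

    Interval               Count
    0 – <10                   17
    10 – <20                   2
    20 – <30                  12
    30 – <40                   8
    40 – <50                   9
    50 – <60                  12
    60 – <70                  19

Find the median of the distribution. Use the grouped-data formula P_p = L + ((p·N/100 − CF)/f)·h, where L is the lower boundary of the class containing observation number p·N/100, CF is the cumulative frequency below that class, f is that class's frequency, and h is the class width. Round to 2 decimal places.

N = 79; target position k = 50/100 · 79 = 39.5.
Cumulative frequencies: 17, 19, 31, 39, 48, 60, 79.
Observation 39.5 falls in the class 40 – <50.
L = 40, CF = 39, f = 9, h = 10.
P50 = 40 + ((39.5 − 39)/9)·10 = 40 + 0.555556 = 40.5556.

40.56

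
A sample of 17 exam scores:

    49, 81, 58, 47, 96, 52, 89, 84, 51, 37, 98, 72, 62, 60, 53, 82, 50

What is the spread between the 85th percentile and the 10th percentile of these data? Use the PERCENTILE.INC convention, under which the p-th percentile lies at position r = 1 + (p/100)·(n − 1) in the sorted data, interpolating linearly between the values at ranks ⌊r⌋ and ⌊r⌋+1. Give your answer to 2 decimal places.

Sorted: 37, 47, 49, 50, 51, 52, 53, 58, 60, 62, 72, 81, 82, 84, 89, 96, 98.
n = 17.
P10: r = 2.6; ranks 2–3 are 47, 49; interpolating gives 48.2.
P85: r = 14.6; ranks 14–15 are 84, 89; interpolating gives 87.
Difference: 87 − 48.2 = 38.8.

38.80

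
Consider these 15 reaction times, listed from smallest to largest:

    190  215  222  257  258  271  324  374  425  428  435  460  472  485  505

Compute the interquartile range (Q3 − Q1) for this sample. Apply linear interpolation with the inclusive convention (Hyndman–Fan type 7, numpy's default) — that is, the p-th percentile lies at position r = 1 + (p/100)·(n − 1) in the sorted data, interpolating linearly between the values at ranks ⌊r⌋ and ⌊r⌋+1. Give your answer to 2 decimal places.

n = 15.
P25: r = 4.5; ranks 4–5 are 257, 258; interpolating gives 257.5.
P75: r = 11.5; ranks 11–12 are 435, 460; interpolating gives 447.5.
Difference: 447.5 − 257.5 = 190.

190.00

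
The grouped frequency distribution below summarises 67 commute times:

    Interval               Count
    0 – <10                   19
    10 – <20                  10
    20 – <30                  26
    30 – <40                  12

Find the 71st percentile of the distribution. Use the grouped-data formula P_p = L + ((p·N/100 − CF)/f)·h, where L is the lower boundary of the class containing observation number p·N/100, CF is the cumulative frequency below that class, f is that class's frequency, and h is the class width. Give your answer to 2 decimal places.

27.14

N = 67; target position k = 71/100 · 67 = 47.57.
Cumulative frequencies: 19, 29, 55, 67.
Observation 47.57 falls in the class 20 – <30.
L = 20, CF = 29, f = 26, h = 10.
P71 = 20 + ((47.57 − 29)/26)·10 = 20 + 7.14231 = 27.1423.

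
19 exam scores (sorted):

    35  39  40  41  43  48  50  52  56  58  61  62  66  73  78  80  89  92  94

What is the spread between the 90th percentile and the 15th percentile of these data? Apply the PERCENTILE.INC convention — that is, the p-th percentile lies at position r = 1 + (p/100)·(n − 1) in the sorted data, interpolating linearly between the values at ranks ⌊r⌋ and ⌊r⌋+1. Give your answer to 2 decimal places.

48.90

n = 19.
P15: r = 3.7; ranks 3–4 are 40, 41; interpolating gives 40.7.
P90: r = 17.2; ranks 17–18 are 89, 92; interpolating gives 89.6.
Difference: 89.6 − 40.7 = 48.9.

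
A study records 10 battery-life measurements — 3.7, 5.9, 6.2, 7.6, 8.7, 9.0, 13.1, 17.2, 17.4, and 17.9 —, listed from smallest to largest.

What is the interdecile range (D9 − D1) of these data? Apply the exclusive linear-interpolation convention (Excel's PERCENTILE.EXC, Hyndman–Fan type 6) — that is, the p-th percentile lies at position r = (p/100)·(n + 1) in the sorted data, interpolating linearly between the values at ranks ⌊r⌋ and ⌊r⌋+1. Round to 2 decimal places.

13.93

n = 10.
P10: r = 1.1; ranks 1–2 are 3.7, 5.9; interpolating gives 3.92.
P90: r = 9.9; ranks 9–10 are 17.4, 17.9; interpolating gives 17.85.
Difference: 17.85 − 3.92 = 13.93.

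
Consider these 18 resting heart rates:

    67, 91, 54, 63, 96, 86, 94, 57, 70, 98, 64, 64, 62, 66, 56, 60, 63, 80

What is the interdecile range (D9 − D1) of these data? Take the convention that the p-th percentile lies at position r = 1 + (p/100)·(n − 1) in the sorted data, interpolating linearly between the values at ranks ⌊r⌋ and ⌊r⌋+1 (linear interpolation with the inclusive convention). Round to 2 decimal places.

37.90

Sorted: 54, 56, 57, 60, 62, 63, 63, 64, 64, 66, 67, 70, 80, 86, 91, 94, 96, 98.
n = 18.
P10: r = 2.7; ranks 2–3 are 56, 57; interpolating gives 56.7.
P90: r = 16.3; ranks 16–17 are 94, 96; interpolating gives 94.6.
Difference: 94.6 − 56.7 = 37.9.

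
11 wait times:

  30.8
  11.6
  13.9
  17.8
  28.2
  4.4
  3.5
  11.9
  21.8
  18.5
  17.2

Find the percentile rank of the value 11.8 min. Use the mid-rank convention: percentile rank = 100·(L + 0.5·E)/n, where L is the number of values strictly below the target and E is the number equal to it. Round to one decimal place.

27.3

Sorted: 3.5, 4.4, 11.6, 11.9, 13.9, 17.2, 17.8, 18.5, 21.8, 28.2, 30.8.
Count below 11.8: L = 3; count equal: E = 0; n = 11.
Percentile rank = 100·(3 + 0.5·0)/11 = 100·3/11 = 27.27.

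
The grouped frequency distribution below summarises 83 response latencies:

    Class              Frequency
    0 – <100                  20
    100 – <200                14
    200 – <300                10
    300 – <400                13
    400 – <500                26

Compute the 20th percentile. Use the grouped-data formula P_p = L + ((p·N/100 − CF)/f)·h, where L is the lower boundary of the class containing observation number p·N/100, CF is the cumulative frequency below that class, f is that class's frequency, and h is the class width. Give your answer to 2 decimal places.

83.00

N = 83; target position k = 20/100 · 83 = 16.6.
Cumulative frequencies: 20, 34, 44, 57, 83.
Observation 16.6 falls in the class 0 – <100.
L = 0, CF = 0, f = 20, h = 100.
P20 = 0 + ((16.6 − 0)/20)·100 = 0 + 83 = 83.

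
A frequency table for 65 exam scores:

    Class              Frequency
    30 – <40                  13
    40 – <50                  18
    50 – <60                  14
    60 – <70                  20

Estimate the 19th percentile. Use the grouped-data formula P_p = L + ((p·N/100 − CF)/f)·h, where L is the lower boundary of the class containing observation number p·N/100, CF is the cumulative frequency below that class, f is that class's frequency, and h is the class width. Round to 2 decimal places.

39.50

N = 65; target position k = 19/100 · 65 = 12.35.
Cumulative frequencies: 13, 31, 45, 65.
Observation 12.35 falls in the class 30 – <40.
L = 30, CF = 0, f = 13, h = 10.
P19 = 30 + ((12.35 − 0)/13)·10 = 30 + 9.5 = 39.5.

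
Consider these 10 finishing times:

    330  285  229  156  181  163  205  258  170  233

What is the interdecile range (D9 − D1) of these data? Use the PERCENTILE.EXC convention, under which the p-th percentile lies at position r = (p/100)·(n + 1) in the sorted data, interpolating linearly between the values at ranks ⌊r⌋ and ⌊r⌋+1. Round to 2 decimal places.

Sorted: 156, 163, 170, 181, 205, 229, 233, 258, 285, 330.
n = 10.
P10: r = 1.1; ranks 1–2 are 156, 163; interpolating gives 156.7.
P90: r = 9.9; ranks 9–10 are 285, 330; interpolating gives 325.5.
Difference: 325.5 − 156.7 = 168.8.

168.80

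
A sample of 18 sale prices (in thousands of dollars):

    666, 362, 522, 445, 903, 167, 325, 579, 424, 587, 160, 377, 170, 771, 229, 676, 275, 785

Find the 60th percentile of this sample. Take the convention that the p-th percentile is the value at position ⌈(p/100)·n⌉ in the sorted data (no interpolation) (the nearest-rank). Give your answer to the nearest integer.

522

Sorted: 160, 167, 170, 229, 275, 325, 362, 377, 424, 445, 522, 579, 587, 666, 676, 771, 785, 903.
n = 18.
Position = ⌈60/100 · 18⌉ = ⌈10.8⌉ = 11.
The value at rank 11 is 522.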